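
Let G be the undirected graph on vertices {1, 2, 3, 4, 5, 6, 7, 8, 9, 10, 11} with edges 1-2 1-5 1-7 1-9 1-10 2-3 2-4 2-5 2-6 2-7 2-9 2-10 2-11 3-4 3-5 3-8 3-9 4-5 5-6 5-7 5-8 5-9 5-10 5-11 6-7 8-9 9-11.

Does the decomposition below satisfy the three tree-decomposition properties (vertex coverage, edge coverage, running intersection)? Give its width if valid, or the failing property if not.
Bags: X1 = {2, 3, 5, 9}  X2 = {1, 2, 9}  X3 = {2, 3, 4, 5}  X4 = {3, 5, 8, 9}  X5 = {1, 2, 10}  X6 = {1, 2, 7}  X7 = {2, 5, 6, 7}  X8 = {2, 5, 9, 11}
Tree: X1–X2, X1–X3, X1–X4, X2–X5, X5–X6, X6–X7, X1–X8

A tree decomposition must satisfy three properties: every vertex lies in some bag; for every edge, both endpoints lie together in some bag; and for every vertex, the bags containing it form a connected subtree. Here edge (5,1) lies in no bag, so the decomposition is invalid.

No — edge (5,1) lies in no bag.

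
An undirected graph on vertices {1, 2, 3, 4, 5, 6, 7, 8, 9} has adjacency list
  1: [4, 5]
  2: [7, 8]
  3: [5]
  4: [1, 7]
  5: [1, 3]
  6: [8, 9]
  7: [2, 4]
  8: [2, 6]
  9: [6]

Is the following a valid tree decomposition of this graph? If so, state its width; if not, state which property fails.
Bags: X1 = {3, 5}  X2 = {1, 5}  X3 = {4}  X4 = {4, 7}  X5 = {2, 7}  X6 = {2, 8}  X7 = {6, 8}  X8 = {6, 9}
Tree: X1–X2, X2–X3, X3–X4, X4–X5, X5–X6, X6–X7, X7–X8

A tree decomposition must satisfy three properties: every vertex lies in some bag; for every edge, both endpoints lie together in some bag; and for every vertex, the bags containing it form a connected subtree. Here edge (1,4) lies in no bag, so the decomposition is invalid.

No — edge (1,4) lies in no bag.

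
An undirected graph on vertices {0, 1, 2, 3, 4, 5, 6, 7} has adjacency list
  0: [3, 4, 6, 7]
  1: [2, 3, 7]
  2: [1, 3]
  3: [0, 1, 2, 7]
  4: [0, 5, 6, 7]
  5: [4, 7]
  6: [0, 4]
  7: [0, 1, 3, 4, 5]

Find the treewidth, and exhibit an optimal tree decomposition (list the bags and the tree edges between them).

Treewidth 2.
One such decomposition:
Bags: B1 = {0, 4, 7}  B2 = {4, 5, 7}  B3 = {0, 4, 6}  B4 = {0, 3, 7}  B5 = {1, 3, 7}  B6 = {1, 2, 3}
Tree: B1–B2, B1–B3, B1–B4, B4–B5, B5–B6

Each bag holds 3 vertices, so the decomposition has width 2, which upper-bounds the treewidth. Conversely, {1, 2, 3} is a clique of size 3, and the vertices of any clique must share a bag in every tree decomposition; so some bag has ≥ 3 vertices and tw(G) ≥ 2. Hence tw(G) = 2 exactly.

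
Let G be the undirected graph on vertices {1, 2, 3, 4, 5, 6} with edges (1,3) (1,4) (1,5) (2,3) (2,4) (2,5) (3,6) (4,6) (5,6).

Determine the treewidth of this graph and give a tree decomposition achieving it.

Every bag has size at most 4, so the width is 4 − 1 = 3 and tw(G) ≤ 3. For the lower bound: the 4 vertex sets {1,3}, {2,4}, {5}, {6} are disjoint, each induces a connected subgraph, and every pair is joined by at least one edge of G. Contracting each set to a single vertex therefore yields K_{4} as a minor, and since treewidth is minor-monotone, tw(G) ≥ tw(K_{4}) = 3. Therefore the treewidth is 3.

Treewidth 3.
One optimal decomposition is:
Bags: B1 = {1, 3, 4, 5}  B2 = {2, 3, 4, 5}  B3 = {3, 4, 5, 6}
Tree: B1–B2, B2–B3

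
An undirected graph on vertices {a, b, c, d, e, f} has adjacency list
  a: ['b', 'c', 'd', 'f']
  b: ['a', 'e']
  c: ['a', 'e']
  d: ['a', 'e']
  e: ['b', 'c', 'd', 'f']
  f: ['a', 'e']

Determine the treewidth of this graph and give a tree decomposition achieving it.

The largest bag has 3 vertices, giving width 2; this decomposition certifies tw(G) ≤ 2. Since e–f–a–c–e is a cycle in G, G is not acyclic. Forests are exactly the graphs of treewidth ≤ 1, so tw(G) ≥ 2. The upper and lower bounds meet at 2, so that is the treewidth.

Treewidth 2.
Bags: B1 = {a, e, f}  B2 = {a, c, e}  B3 = {a, d, e}  B4 = {a, b, e}
Tree: B1–B2, B2–B3, B3–B4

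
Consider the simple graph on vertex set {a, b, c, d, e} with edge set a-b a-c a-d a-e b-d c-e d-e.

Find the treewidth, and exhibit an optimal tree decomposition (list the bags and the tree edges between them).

Each bag holds 3 vertices, so the decomposition has width 2, which upper-bounds the treewidth. Conversely, {a, d, e} is a clique of size 3, and the vertices of any clique must share a bag in every tree decomposition; so some bag has ≥ 3 vertices and tw(G) ≥ 2. The upper and lower bounds meet at 2, so that is the treewidth.

Treewidth 2.
One such decomposition:
Bags: B1 = {a, b, d}  B2 = {a, d, e}  B3 = {a, c, e}
Tree: B1–B2, B2–B3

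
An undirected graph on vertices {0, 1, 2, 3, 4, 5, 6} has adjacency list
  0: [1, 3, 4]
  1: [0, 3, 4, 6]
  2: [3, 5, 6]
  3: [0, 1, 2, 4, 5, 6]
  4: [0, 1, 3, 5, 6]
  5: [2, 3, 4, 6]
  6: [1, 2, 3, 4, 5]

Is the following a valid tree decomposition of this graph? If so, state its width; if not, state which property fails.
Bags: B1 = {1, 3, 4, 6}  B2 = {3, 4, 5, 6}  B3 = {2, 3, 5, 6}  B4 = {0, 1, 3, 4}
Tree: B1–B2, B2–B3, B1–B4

Every vertex of G appears in some bag (union = {0, 1, 2, 3, 4, 5, 6}); every edge is covered by a bag; and for each vertex v the set of bags containing v is connected in the bag tree. The decomposition is therefore valid. The largest bag has 4 vertices, so the width is 3.

Yes; width 3.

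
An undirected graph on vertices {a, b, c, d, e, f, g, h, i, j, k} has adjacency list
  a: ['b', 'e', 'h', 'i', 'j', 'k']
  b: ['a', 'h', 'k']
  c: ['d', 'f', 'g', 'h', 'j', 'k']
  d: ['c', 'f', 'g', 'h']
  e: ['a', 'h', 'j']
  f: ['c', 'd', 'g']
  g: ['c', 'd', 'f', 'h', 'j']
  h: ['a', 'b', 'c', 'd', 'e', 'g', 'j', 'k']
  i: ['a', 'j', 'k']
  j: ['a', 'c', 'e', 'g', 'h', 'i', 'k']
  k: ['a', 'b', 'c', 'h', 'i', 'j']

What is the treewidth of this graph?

3

A width-3 tree decomposition is:
Bags: B1 = {a, h, j, k}  B2 = {a, i, j, k}  B3 = {a, e, h, j}  B4 = {c, h, j, k}  B5 = {c, g, h, j}  B6 = {c, d, g, h}  B7 = {a, b, h, k}  B8 = {c, d, f, g}
Tree: B1–B2, B1–B3, B1–B4, B4–B5, B5–B6, B1–B7, B6–B8
The largest bag has 4 vertices, giving width 3; this decomposition certifies tw(G) ≤ 3. Conversely, {c, d, g, h} is a clique of size 4, and the vertices of any clique must share a bag in every tree decomposition; so some bag has ≥ 4 vertices and tw(G) ≥ 3. Therefore the treewidth is 3.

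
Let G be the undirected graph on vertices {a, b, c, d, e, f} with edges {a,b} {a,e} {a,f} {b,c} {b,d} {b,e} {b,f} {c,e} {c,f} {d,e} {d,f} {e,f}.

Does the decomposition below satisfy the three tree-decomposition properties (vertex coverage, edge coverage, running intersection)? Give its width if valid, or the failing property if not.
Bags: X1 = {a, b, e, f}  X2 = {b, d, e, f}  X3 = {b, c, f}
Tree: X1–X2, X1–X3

No — edge (e,c) lies in no bag.

A tree decomposition must satisfy three properties: every vertex lies in some bag; for every edge, both endpoints lie together in some bag; and for every vertex, the bags containing it form a connected subtree. Here edge (e,c) lies in no bag, so the decomposition is invalid.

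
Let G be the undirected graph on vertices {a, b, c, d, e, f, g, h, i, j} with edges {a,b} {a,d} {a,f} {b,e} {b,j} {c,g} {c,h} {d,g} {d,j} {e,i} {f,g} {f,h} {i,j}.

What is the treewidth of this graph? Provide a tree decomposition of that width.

Treewidth 2.
One optimal decomposition is:
Bags: B1 = {c, g, h}  B2 = {f, g, h}  B3 = {d, f, g}  B4 = {a, d, f}  B5 = {a, d, j}  B6 = {a, b, j}  B7 = {b, i, j}  B8 = {b, e, i}
Tree: B1–B2, B2–B3, B3–B4, B4–B5, B5–B6, B6–B7, B7–B8

The largest bag has 3 vertices, giving width 2; this decomposition certifies tw(G) ≤ 2. The edges c–h–f–g–c form a cycle, so G is not a tree and its treewidth is at least 2. Therefore the treewidth is 2.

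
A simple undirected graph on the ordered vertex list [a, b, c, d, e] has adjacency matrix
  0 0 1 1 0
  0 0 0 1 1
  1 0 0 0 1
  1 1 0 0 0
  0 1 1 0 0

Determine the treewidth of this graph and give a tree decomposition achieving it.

Treewidth 2.
Bags: B1 = {b, c, e}  B2 = {a, b, c}  B3 = {a, b, d}
Tree: B1–B2, B2–B3

The largest bag has 3 vertices, giving width 2; this decomposition certifies tw(G) ≤ 2. Since b–e–c–a–d–b is a cycle in G, G is not acyclic. Forests are exactly the graphs of treewidth ≤ 1, so tw(G) ≥ 2. The upper and lower bounds meet at 2, so that is the treewidth.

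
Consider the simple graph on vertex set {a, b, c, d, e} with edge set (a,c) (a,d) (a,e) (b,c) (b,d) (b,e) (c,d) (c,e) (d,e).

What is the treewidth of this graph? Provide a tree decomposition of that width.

Treewidth 3.
One such decomposition:
Bags: B1 = {b, c, d, e}  B2 = {a, c, d, e}
Tree: B1–B2

Each bag holds 4 vertices, so the decomposition has width 3, which upper-bounds the treewidth. On the other hand G contains the 4-clique {a, c, d, e}. A clique must lie in a single bag of any decomposition, so no decomposition can have width below 3. Hence tw(G) = 3 exactly.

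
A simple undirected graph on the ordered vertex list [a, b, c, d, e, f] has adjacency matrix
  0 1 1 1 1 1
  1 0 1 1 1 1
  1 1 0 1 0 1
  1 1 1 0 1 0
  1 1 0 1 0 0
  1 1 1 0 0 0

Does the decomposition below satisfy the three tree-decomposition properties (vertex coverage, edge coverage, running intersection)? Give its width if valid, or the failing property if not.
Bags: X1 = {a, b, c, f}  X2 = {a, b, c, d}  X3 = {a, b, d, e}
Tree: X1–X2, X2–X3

Every vertex of G appears in some bag (union = {a, b, c, d, e, f}); every edge is covered by a bag; and for each vertex v the set of bags containing v is connected in the bag tree. The decomposition is therefore valid. The largest bag has 4 vertices, so the width is 3.

Yes; width 3.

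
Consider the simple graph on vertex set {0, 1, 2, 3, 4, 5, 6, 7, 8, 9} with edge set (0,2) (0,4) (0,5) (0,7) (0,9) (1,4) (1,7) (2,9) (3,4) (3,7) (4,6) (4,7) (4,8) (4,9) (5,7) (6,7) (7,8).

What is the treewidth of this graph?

A width-2 tree decomposition is:
Bags: B1 = {3, 4, 7}  B2 = {0, 4, 7}  B3 = {0, 5, 7}  B4 = {4, 6, 7}  B5 = {1, 4, 7}  B6 = {0, 4, 9}  B7 = {0, 2, 9}  B8 = {4, 7, 8}
Tree: B1–B2, B2–B3, B2–B4, B4–B5, B2–B6, B6–B7, B5–B8
Each bag holds 3 vertices, so the decomposition has width 2, which upper-bounds the treewidth. For the lower bound, the 3 vertices {0, 2, 9} are pairwise adjacent, and any tree decomposition puts a clique entirely inside one bag — forcing width ≥ 2. Combining the bounds, tw(G) = 2.

2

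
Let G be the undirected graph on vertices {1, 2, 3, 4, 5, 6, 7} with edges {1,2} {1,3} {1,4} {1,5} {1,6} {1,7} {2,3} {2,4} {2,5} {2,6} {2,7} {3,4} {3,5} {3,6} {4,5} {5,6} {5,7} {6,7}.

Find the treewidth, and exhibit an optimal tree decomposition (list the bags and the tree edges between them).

The largest bag has 5 vertices, giving width 4; this decomposition certifies tw(G) ≤ 4. On the other hand G contains the 5-clique {1, 2, 3, 4, 5}. A clique must lie in a single bag of any decomposition, so no decomposition can have width below 4. Therefore the treewidth is 4.

Treewidth 4.
One optimal decomposition is:
Bags: B1 = {1, 2, 3, 5, 6}  B2 = {1, 2, 3, 4, 5}  B3 = {1, 2, 5, 6, 7}
Tree: B1–B2, B1–B3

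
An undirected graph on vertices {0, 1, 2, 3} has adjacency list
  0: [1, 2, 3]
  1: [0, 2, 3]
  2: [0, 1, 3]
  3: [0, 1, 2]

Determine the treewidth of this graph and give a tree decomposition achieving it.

Treewidth 3.
One optimal decomposition is:
Bags: B1 = {0, 1, 2, 3}
Tree: (single bag)

With just one bag of size 4, the width is 4 − 1 = 3, so tw(G) ≤ 3. For the lower bound, the 4 vertices {0, 1, 2, 3} are pairwise adjacent, and any tree decomposition puts a clique entirely inside one bag — forcing width ≥ 3. The upper and lower bounds meet at 3, so that is the treewidth.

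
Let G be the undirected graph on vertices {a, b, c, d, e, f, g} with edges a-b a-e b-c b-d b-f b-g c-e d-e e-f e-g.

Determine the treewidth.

A width-2 tree decomposition is:
Bags: B1 = {b, e, f}  B2 = {b, c, e}  B3 = {a, b, e}  B4 = {b, d, e}  B5 = {b, e, g}
Tree: B1–B2, B2–B3, B3–B4, B4–B5
The largest bag has 3 vertices, giving width 2; this decomposition certifies tw(G) ≤ 2. The edges e–f–b–c–e form a cycle, so G is not a tree and its treewidth is at least 2. Combining the bounds, tw(G) = 2.

2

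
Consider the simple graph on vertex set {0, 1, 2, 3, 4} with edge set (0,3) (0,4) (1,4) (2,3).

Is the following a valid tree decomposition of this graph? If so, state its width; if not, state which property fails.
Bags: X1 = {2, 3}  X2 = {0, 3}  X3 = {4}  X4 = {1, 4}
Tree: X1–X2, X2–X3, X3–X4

A tree decomposition must satisfy three properties: every vertex lies in some bag; for every edge, both endpoints lie together in some bag; and for every vertex, the bags containing it form a connected subtree. Here edge (0,4) lies in no bag, so the decomposition is invalid.

No — edge (0,4) lies in no bag.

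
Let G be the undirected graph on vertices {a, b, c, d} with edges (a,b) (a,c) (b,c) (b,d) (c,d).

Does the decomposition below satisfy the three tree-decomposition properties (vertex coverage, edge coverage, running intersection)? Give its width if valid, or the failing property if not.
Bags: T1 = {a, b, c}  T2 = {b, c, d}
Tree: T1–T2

Yes; width 2.

Vertex coverage: the bags together contain {a, b, c, d}, the full vertex set. Edge coverage: each edge of G has both endpoints in at least one bag. Running intersection: for every vertex, the bags containing it form a connected subtree. All three properties hold, so this is a valid tree decomposition of width max|bag| − 1 = 2, and hence tw(G) ≤ 2.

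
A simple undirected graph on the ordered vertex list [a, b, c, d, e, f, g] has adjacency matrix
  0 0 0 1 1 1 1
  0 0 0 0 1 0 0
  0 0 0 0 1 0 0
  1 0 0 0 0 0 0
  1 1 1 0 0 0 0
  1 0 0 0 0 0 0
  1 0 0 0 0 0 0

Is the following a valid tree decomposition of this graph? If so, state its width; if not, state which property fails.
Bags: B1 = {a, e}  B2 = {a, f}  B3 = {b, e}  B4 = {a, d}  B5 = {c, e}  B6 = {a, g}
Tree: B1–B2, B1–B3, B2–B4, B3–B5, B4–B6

Yes; width 1.

Every vertex of G appears in some bag (union = {a, b, c, d, e, f, g}); every edge is covered by a bag; and for each vertex v the set of bags containing v is connected in the bag tree. The decomposition is therefore valid. The largest bag has 2 vertices, so the width is 1.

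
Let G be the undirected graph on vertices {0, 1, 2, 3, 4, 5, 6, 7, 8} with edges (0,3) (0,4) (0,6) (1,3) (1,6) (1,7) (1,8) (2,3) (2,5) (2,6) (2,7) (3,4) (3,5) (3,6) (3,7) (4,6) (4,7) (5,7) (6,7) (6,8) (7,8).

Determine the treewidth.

A width-3 tree decomposition is:
Bags: B1 = {3, 4, 6, 7}  B2 = {2, 3, 6, 7}  B3 = {0, 3, 4, 6}  B4 = {1, 3, 6, 7}  B5 = {2, 3, 5, 7}  B6 = {1, 6, 7, 8}
Tree: B1–B2, B1–B3, B2–B4, B2–B5, B4–B6
The largest bag has 4 vertices, giving width 3; this decomposition certifies tw(G) ≤ 3. Conversely, {1, 6, 7, 8} is a clique of size 4, and the vertices of any clique must share a bag in every tree decomposition; so some bag has ≥ 4 vertices and tw(G) ≥ 3. Therefore the treewidth is 3.

3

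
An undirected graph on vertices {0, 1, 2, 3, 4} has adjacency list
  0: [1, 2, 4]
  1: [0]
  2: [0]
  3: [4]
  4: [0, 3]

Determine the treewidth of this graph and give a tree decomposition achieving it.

The largest bag has 2 vertices, giving width 1; this decomposition certifies tw(G) ≤ 1. G has an edge, so its treewidth is at least 1. Therefore the treewidth is 1.

Treewidth 1.
One such decomposition:
Bags: B1 = {0, 2}  B2 = {0, 4}  B3 = {3, 4}  B4 = {0, 1}
Tree: B1–B2, B2–B3, B2–B4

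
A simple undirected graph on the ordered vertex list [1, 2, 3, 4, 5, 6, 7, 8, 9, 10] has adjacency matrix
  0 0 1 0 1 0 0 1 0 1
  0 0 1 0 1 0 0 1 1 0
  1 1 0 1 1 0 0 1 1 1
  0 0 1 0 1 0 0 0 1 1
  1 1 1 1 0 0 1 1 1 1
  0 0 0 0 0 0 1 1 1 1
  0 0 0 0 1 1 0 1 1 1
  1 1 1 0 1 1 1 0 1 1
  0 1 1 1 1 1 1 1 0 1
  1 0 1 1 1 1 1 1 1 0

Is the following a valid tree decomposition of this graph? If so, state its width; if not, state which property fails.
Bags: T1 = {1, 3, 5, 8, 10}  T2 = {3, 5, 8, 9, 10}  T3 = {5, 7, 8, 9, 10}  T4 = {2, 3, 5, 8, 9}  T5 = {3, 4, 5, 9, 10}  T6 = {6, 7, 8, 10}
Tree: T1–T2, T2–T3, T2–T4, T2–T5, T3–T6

A tree decomposition must satisfy three properties: every vertex lies in some bag; for every edge, both endpoints lie together in some bag; and for every vertex, the bags containing it form a connected subtree. Here edge (9,6) lies in no bag, so the decomposition is invalid.

No — edge (9,6) lies in no bag.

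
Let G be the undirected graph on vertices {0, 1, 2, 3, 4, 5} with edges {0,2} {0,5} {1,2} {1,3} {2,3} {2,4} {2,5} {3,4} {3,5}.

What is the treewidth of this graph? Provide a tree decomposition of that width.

The largest bag has 3 vertices, giving width 2; this decomposition certifies tw(G) ≤ 2. On the other hand G contains the 3-clique {0, 2, 5}. A clique must lie in a single bag of any decomposition, so no decomposition can have width below 2. The upper and lower bounds meet at 2, so that is the treewidth.

Treewidth 2.
Bags: B1 = {2, 3, 5}  B2 = {1, 2, 3}  B3 = {0, 2, 5}  B4 = {2, 3, 4}
Tree: B1–B2, B1–B3, B1–B4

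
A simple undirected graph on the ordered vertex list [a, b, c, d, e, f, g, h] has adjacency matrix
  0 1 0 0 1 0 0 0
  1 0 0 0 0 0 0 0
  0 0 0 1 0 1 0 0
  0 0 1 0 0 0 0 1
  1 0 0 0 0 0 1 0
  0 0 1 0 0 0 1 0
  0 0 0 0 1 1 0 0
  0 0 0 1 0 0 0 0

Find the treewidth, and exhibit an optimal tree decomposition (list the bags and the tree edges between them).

Each bag holds 2 vertices, so the decomposition has width 1, which upper-bounds the treewidth. Any graph with an edge has treewidth ≥ 1, and G has the edge b–a. Combining the bounds, tw(G) = 1.

Treewidth 1.
One optimal decomposition is:
Bags: B1 = {a, b}  B2 = {a, e}  B3 = {e, g}  B4 = {f, g}  B5 = {c, f}  B6 = {c, d}  B7 = {d, h}
Tree: B1–B2, B2–B3, B3–B4, B4–B5, B5–B6, B6–B7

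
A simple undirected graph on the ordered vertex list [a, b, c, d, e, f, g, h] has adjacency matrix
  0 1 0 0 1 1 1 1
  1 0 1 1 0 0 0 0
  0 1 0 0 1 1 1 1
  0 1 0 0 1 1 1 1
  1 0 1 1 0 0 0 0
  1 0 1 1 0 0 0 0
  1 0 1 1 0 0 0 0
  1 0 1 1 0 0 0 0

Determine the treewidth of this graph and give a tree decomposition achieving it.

Treewidth 3.
One such decomposition:
Bags: B1 = {a, c, d, e}  B2 = {a, c, d, g}  B3 = {a, b, c, d}  B4 = {a, c, d, f}  B5 = {a, c, d, h}
Tree: B1–B2, B2–B3, B3–B4, B4–B5

Every bag has size at most 4, so the width is 4 − 1 = 3 and tw(G) ≤ 3. For the lower bound: the 4 vertex sets {a,e}, {c,g}, {d}, {b} are disjoint, each induces a connected subgraph, and every pair is joined by at least one edge of G. Contracting each set to a single vertex therefore yields K_{4} as a minor, and since treewidth is minor-monotone, tw(G) ≥ tw(K_{4}) = 3. Combining the bounds, tw(G) = 3.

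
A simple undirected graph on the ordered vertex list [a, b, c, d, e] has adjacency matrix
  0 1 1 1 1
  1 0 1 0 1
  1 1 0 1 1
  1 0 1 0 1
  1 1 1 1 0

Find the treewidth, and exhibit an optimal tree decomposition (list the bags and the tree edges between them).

Every bag has size at most 4, so the width is 4 − 1 = 3 and tw(G) ≤ 3. Conversely, {a, c, d, e} is a clique of size 4, and the vertices of any clique must share a bag in every tree decomposition; so some bag has ≥ 4 vertices and tw(G) ≥ 3. Hence tw(G) = 3 exactly.

Treewidth 3.
One such decomposition:
Bags: B1 = {a, c, d, e}  B2 = {a, b, c, e}
Tree: B1–B2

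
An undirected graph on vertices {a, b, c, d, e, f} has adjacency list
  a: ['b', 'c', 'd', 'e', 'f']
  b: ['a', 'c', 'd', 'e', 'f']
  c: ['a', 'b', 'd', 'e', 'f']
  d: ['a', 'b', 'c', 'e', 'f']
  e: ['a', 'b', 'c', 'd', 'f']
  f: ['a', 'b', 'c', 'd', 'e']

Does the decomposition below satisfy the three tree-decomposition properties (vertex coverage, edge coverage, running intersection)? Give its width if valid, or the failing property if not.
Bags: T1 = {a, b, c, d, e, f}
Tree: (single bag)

Yes; width 5.

Checking the three conditions: (i) the bags cover all of {a, b, c, d, e, f}; (ii) for each edge, some bag contains both endpoints; (iii) the bags containing any fixed vertex form a subtree. All hold, so the decomposition is valid with width 6 − 1 = 5.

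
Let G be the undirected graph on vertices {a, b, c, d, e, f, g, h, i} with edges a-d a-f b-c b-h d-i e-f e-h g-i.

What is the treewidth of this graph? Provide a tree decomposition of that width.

Treewidth 1.
One such decomposition:
Bags: B1 = {g, i}  B2 = {d, i}  B3 = {a, d}  B4 = {a, f}  B5 = {e, f}  B6 = {e, h}  B7 = {b, h}  B8 = {b, c}
Tree: B1–B2, B2–B3, B3–B4, B4–B5, B5–B6, B6–B7, B7–B8

Every bag has size at most 2, so the width is 2 − 1 = 1 and tw(G) ≤ 1. G has an edge, so its treewidth is at least 1. Combining the bounds, tw(G) = 1.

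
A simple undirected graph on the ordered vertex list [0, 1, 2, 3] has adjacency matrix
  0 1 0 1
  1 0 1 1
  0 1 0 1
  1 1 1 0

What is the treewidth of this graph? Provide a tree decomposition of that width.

Treewidth 2.
Bags: B1 = {0, 1, 3}  B2 = {1, 2, 3}
Tree: B1–B2

The largest bag has 3 vertices, giving width 2; this decomposition certifies tw(G) ≤ 2. On the other hand G contains the 3-clique {0, 1, 3}. A clique must lie in a single bag of any decomposition, so no decomposition can have width below 2. The upper and lower bounds meet at 2, so that is the treewidth.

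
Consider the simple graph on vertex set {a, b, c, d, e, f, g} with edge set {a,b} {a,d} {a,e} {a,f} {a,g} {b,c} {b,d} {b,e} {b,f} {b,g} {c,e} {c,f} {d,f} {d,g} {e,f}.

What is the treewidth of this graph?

A width-3 tree decomposition is:
Bags: B1 = {b, c, e, f}  B2 = {a, b, e, f}  B3 = {a, b, d, f}  B4 = {a, b, d, g}
Tree: B1–B2, B2–B3, B3–B4
The largest bag has 4 vertices, giving width 3; this decomposition certifies tw(G) ≤ 3. For the lower bound, the 4 vertices {a, b, d, g} are pairwise adjacent, and any tree decomposition puts a clique entirely inside one bag — forcing width ≥ 3. Hence tw(G) = 3 exactly.

3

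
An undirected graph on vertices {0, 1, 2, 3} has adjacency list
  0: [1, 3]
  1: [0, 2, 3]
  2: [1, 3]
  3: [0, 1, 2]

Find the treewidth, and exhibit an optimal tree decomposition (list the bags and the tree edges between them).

Treewidth 2.
One optimal decomposition is:
Bags: B1 = {0, 1, 3}  B2 = {1, 2, 3}
Tree: B1–B2

The largest bag has 3 vertices, giving width 2; this decomposition certifies tw(G) ≤ 2. Conversely, {0, 1, 3} is a clique of size 3, and the vertices of any clique must share a bag in every tree decomposition; so some bag has ≥ 3 vertices and tw(G) ≥ 2. Therefore the treewidth is 2.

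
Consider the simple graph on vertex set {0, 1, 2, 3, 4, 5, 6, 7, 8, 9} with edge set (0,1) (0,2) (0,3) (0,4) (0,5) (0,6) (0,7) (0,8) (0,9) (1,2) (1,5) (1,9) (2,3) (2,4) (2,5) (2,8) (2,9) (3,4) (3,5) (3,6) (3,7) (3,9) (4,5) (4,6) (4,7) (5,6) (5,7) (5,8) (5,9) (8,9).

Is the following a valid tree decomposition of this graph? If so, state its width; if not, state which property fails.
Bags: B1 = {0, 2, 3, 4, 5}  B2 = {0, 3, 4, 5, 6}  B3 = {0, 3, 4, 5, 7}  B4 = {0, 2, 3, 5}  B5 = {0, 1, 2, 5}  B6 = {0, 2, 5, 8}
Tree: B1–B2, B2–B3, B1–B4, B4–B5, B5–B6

No — vertex 9 appears in no bag.

A tree decomposition must satisfy three properties: every vertex lies in some bag; for every edge, both endpoints lie together in some bag; and for every vertex, the bags containing it form a connected subtree. Here vertex 9 appears in no bag, so the decomposition is invalid.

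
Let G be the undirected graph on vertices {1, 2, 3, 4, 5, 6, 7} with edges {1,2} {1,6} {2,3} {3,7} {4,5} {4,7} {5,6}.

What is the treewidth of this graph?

A width-2 tree decomposition is:
Bags: B1 = {1, 5, 6}  B2 = {1, 4, 5}  B3 = {1, 4, 7}  B4 = {1, 3, 7}  B5 = {1, 2, 3}
Tree: B1–B2, B2–B3, B3–B4, B4–B5
Every bag has size at most 3, so the width is 3 − 1 = 2 and tw(G) ≤ 2. Since 1–6–5–4–7–3–2–1 is a cycle in G, G is not acyclic. Forests are exactly the graphs of treewidth ≤ 1, so tw(G) ≥ 2. Combining the bounds, tw(G) = 2.

2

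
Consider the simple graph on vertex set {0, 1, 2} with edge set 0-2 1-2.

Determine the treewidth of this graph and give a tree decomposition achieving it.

Treewidth 1.
One optimal decomposition is:
Bags: B1 = {0, 2}  B2 = {1, 2}
Tree: B1–B2

Each bag holds 2 vertices, so the decomposition has width 1, which upper-bounds the treewidth. Any graph with an edge has treewidth ≥ 1, and G has the edge 2–0. Combining the bounds, tw(G) = 1.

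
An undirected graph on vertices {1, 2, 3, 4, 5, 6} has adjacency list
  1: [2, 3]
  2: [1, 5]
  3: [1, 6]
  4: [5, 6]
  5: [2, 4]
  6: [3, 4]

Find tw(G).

A width-2 tree decomposition is:
Bags: B1 = {4, 5, 6}  B2 = {2, 5, 6}  B3 = {1, 2, 6}  B4 = {1, 3, 6}
Tree: B1–B2, B2–B3, B3–B4
Each bag holds 3 vertices, so the decomposition has width 2, which upper-bounds the treewidth. For the lower bound, G contains the cycle 6–4–5–2–1–3–6, so G is not a forest; only forests have treewidth ≤ 1, hence tw(G) ≥ 2. Therefore the treewidth is 2.

2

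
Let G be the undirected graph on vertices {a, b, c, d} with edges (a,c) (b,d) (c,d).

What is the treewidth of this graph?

A width-1 tree decomposition is:
Bags: B1 = {a, c}  B2 = {c, d}  B3 = {b, d}
Tree: B1–B2, B2–B3
Each bag holds 2 vertices, so the decomposition has width 1, which upper-bounds the treewidth. Since G has at least one edge (e.g. a–c), it is not an edgeless graph, so tw(G) ≥ 1. Hence tw(G) = 1 exactly.

1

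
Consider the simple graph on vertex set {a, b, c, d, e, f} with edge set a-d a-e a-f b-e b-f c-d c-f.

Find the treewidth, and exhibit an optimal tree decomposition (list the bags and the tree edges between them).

Each bag holds 3 vertices, so the decomposition has width 2, which upper-bounds the treewidth. For the lower bound, G contains the cycle d–c–f–a–d, so G is not a forest; only forests have treewidth ≤ 1, hence tw(G) ≥ 2. Therefore the treewidth is 2.

Treewidth 2.
One such decomposition:
Bags: B1 = {a, c, d}  B2 = {a, c, f}  B3 = {a, e, f}  B4 = {b, e, f}
Tree: B1–B2, B2–B3, B3–B4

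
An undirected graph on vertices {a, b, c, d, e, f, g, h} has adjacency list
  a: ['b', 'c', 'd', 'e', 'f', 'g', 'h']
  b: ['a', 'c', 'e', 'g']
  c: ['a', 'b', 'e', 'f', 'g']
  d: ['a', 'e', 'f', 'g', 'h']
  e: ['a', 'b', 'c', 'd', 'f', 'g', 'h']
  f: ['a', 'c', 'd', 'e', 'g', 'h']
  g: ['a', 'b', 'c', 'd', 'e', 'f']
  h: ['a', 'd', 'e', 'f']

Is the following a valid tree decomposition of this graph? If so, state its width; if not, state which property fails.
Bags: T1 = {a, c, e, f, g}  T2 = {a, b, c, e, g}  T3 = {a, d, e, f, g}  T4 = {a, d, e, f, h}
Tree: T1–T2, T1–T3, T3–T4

Every vertex of G appears in some bag (union = {a, b, c, d, e, f, g, h}); every edge is covered by a bag; and for each vertex v the set of bags containing v is connected in the bag tree. The decomposition is therefore valid. The largest bag has 5 vertices, so the width is 4.

Yes; width 4.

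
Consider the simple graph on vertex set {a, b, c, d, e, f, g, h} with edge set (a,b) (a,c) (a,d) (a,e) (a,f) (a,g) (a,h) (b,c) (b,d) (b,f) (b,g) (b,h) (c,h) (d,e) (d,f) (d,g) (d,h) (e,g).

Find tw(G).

3

A width-3 tree decomposition is:
Bags: B1 = {a, d, e, g}  B2 = {a, b, d, g}  B3 = {a, b, d, f}  B4 = {a, b, d, h}  B5 = {a, b, c, h}
Tree: B1–B2, B2–B3, B2–B4, B4–B5
Each bag holds 4 vertices, so the decomposition has width 3, which upper-bounds the treewidth. For the lower bound, the 4 vertices {a, d, e, g} are pairwise adjacent, and any tree decomposition puts a clique entirely inside one bag — forcing width ≥ 3. Hence tw(G) = 3 exactly.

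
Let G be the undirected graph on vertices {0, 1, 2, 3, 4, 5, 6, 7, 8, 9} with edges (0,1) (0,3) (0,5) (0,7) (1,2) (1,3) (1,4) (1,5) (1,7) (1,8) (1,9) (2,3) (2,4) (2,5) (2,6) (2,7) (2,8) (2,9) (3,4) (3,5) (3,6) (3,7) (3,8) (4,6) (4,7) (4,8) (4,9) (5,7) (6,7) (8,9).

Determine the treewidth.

4

A width-4 tree decomposition is:
Bags: B1 = {1, 2, 3, 4, 7}  B2 = {1, 2, 3, 5, 7}  B3 = {1, 2, 3, 4, 8}  B4 = {0, 1, 3, 5, 7}  B5 = {2, 3, 4, 6, 7}  B6 = {1, 2, 4, 8, 9}
Tree: B1–B2, B1–B3, B2–B4, B1–B5, B3–B6
Every bag has size at most 5, so the width is 5 − 1 = 4 and tw(G) ≤ 4. For the lower bound, the 5 vertices {0, 1, 3, 5, 7} are pairwise adjacent, and any tree decomposition puts a clique entirely inside one bag — forcing width ≥ 4. Hence tw(G) = 4 exactly.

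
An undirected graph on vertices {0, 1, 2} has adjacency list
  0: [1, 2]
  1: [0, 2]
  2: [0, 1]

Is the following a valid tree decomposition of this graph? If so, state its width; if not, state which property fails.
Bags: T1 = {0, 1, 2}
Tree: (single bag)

Every vertex of G appears in some bag (union = {0, 1, 2}); every edge is covered by a bag; and for each vertex v the set of bags containing v is connected in the bag tree. The decomposition is therefore valid. The largest bag has 3 vertices, so the width is 2.

Yes; width 2.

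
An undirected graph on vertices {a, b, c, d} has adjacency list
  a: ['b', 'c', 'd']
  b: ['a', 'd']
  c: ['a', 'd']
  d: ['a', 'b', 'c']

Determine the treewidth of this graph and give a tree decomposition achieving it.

Treewidth 2.
Bags: B1 = {a, c, d}  B2 = {a, b, d}
Tree: B1–B2

Each bag holds 3 vertices, so the decomposition has width 2, which upper-bounds the treewidth. Conversely, {a, c, d} is a clique of size 3, and the vertices of any clique must share a bag in every tree decomposition; so some bag has ≥ 3 vertices and tw(G) ≥ 2. The upper and lower bounds meet at 2, so that is the treewidth.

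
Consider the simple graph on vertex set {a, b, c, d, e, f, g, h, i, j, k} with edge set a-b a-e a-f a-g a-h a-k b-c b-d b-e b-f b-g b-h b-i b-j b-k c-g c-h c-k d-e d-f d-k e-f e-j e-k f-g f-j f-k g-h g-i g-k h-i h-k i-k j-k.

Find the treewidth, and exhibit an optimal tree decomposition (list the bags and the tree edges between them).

Treewidth 4.
Bags: B1 = {a, b, f, g, k}  B2 = {a, b, g, h, k}  B3 = {a, b, e, f, k}  B4 = {b, c, g, h, k}  B5 = {b, g, h, i, k}  B6 = {b, d, e, f, k}  B7 = {b, e, f, j, k}
Tree: B1–B2, B1–B3, B2–B4, B2–B5, B3–B6, B3–B7

Every bag has size at most 5, so the width is 5 − 1 = 4 and tw(G) ≤ 4. Conversely, {b, c, g, h, k} is a clique of size 5, and the vertices of any clique must share a bag in every tree decomposition; so some bag has ≥ 5 vertices and tw(G) ≥ 4. Hence tw(G) = 4 exactly.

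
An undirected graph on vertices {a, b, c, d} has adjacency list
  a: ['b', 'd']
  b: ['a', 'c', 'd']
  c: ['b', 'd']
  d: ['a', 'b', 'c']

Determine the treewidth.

A width-2 tree decomposition is:
Bags: B1 = {a, b, d}  B2 = {b, c, d}
Tree: B1–B2
The largest bag has 3 vertices, giving width 2; this decomposition certifies tw(G) ≤ 2. On the other hand G contains the 3-clique {b, c, d}. A clique must lie in a single bag of any decomposition, so no decomposition can have width below 2. Therefore the treewidth is 2.

2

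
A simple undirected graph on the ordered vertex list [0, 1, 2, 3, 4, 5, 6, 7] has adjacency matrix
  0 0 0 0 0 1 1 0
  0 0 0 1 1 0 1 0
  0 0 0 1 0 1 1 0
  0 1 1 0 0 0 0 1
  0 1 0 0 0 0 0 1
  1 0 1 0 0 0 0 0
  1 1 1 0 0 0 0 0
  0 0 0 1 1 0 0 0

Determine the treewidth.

2

A width-2 tree decomposition is:
Bags: B1 = {0, 2, 5}  B2 = {0, 2, 6}  B3 = {2, 3, 6}  B4 = {1, 3, 6}  B5 = {1, 3, 7}  B6 = {1, 4, 7}
Tree: B1–B2, B2–B3, B3–B4, B4–B5, B5–B6
The largest bag has 3 vertices, giving width 2; this decomposition certifies tw(G) ≤ 2. The edges 5–0–6–2–5 form a cycle, so G is not a tree and its treewidth is at least 2. Combining the bounds, tw(G) = 2.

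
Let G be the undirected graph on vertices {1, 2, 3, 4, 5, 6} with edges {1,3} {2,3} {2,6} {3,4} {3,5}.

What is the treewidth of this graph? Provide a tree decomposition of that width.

Each bag holds 2 vertices, so the decomposition has width 1, which upper-bounds the treewidth. Any graph with an edge has treewidth ≥ 1, and G has the edge 3–1. The upper and lower bounds meet at 1, so that is the treewidth.

Treewidth 1.
One optimal decomposition is:
Bags: B1 = {1, 3}  B2 = {2, 3}  B3 = {2, 6}  B4 = {3, 4}  B5 = {3, 5}
Tree: B1–B2, B2–B3, B1–B4, B4–B5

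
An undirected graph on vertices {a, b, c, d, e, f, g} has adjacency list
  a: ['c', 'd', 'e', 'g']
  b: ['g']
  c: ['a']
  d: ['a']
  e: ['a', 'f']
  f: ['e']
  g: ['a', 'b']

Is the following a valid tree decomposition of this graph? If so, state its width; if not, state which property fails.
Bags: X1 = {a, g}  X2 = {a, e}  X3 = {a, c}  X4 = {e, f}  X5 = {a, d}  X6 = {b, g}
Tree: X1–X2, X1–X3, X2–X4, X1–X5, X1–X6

Every vertex of G appears in some bag (union = {a, b, c, d, e, f, g}); every edge is covered by a bag; and for each vertex v the set of bags containing v is connected in the bag tree. The decomposition is therefore valid. The largest bag has 2 vertices, so the width is 1.

Yes; width 1.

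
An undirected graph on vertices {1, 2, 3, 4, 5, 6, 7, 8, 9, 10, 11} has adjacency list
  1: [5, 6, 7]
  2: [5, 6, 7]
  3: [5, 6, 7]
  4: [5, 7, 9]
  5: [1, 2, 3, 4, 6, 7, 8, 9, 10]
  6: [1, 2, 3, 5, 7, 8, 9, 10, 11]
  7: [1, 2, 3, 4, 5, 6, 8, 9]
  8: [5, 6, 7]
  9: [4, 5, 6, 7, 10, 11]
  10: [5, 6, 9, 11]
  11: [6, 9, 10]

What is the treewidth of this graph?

A width-3 tree decomposition is:
Bags: B1 = {2, 5, 6, 7}  B2 = {5, 6, 7, 8}  B3 = {1, 5, 6, 7}  B4 = {5, 6, 7, 9}  B5 = {5, 6, 9, 10}  B6 = {6, 9, 10, 11}  B7 = {4, 5, 7, 9}  B8 = {3, 5, 6, 7}
Tree: B1–B2, B2–B3, B1–B4, B4–B5, B5–B6, B4–B7, B1–B8
Each bag holds 4 vertices, so the decomposition has width 3, which upper-bounds the treewidth. On the other hand G contains the 4-clique {6, 9, 10, 11}. A clique must lie in a single bag of any decomposition, so no decomposition can have width below 3. Therefore the treewidth is 3.

3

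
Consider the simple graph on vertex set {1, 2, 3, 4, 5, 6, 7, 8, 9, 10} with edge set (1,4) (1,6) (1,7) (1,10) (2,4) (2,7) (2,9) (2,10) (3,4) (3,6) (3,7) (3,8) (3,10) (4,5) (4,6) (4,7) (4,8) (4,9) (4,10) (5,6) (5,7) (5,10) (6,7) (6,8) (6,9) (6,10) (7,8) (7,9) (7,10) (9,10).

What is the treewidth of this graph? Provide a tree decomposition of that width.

The largest bag has 5 vertices, giving width 4; this decomposition certifies tw(G) ≤ 4. Conversely, {2, 4, 7, 9, 10} is a clique of size 5, and the vertices of any clique must share a bag in every tree decomposition; so some bag has ≥ 5 vertices and tw(G) ≥ 4. Hence tw(G) = 4 exactly.

Treewidth 4.
One optimal decomposition is:
Bags: B1 = {4, 5, 6, 7, 10}  B2 = {1, 4, 6, 7, 10}  B3 = {4, 6, 7, 9, 10}  B4 = {2, 4, 7, 9, 10}  B5 = {3, 4, 6, 7, 10}  B6 = {3, 4, 6, 7, 8}
Tree: B1–B2, B1–B3, B3–B4, B2–B5, B5–B6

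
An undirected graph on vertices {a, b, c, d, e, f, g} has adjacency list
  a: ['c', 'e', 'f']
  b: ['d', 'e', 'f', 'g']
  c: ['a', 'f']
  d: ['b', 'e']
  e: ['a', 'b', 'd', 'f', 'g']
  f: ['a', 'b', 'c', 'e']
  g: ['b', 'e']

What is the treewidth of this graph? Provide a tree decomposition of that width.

The largest bag has 3 vertices, giving width 2; this decomposition certifies tw(G) ≤ 2. On the other hand G contains the 3-clique {a, e, f}. A clique must lie in a single bag of any decomposition, so no decomposition can have width below 2. Therefore the treewidth is 2.

Treewidth 2.
One such decomposition:
Bags: B1 = {b, e, f}  B2 = {a, e, f}  B3 = {a, c, f}  B4 = {b, e, g}  B5 = {b, d, e}
Tree: B1–B2, B2–B3, B1–B4, B1–B5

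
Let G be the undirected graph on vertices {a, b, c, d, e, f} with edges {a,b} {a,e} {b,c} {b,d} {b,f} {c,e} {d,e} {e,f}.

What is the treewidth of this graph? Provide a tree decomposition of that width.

Treewidth 2.
One such decomposition:
Bags: B1 = {a, b, e}  B2 = {b, c, e}  B3 = {b, e, f}  B4 = {b, d, e}
Tree: B1–B2, B2–B3, B3–B4

Each bag holds 3 vertices, so the decomposition has width 2, which upper-bounds the treewidth. Since a–e–c–b–a is a cycle in G, G is not acyclic. Forests are exactly the graphs of treewidth ≤ 1, so tw(G) ≥ 2. Combining the bounds, tw(G) = 2.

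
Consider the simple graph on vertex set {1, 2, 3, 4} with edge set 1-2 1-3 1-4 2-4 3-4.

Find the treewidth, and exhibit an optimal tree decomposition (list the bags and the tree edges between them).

Treewidth 2.
One optimal decomposition is:
Bags: B1 = {1, 3, 4}  B2 = {1, 2, 4}
Tree: B1–B2

Every bag has size at most 3, so the width is 3 − 1 = 2 and tw(G) ≤ 2. On the other hand G contains the 3-clique {1, 2, 4}. A clique must lie in a single bag of any decomposition, so no decomposition can have width below 2. Therefore the treewidth is 2.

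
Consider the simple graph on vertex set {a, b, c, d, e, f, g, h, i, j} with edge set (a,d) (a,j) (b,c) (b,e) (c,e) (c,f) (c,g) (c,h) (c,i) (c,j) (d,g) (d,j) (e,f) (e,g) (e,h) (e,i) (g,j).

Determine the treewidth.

2

A width-2 tree decomposition is:
Bags: B1 = {c, e, g}  B2 = {c, e, f}  B3 = {c, g, j}  B4 = {c, e, i}  B5 = {d, g, j}  B6 = {a, d, j}  B7 = {c, e, h}  B8 = {b, c, e}
Tree: B1–B2, B1–B3, B2–B4, B3–B5, B5–B6, B2–B7, B4–B8
Each bag holds 3 vertices, so the decomposition has width 2, which upper-bounds the treewidth. On the other hand G contains the 3-clique {d, g, j}. A clique must lie in a single bag of any decomposition, so no decomposition can have width below 2. Combining the bounds, tw(G) = 2.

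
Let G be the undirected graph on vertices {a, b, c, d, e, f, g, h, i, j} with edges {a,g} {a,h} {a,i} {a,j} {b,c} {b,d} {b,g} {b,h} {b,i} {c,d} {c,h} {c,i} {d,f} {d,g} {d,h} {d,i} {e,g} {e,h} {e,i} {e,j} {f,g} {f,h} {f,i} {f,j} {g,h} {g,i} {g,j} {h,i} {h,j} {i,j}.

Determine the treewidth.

4

A width-4 tree decomposition is:
Bags: B1 = {b, c, d, h, i}  B2 = {b, d, g, h, i}  B3 = {d, f, g, h, i}  B4 = {f, g, h, i, j}  B5 = {e, g, h, i, j}  B6 = {a, g, h, i, j}
Tree: B1–B2, B2–B3, B3–B4, B4–B5, B5–B6
Every bag has size at most 5, so the width is 5 − 1 = 4 and tw(G) ≤ 4. Conversely, {d, f, g, h, i} is a clique of size 5, and the vertices of any clique must share a bag in every tree decomposition; so some bag has ≥ 5 vertices and tw(G) ≥ 4. Hence tw(G) = 4 exactly.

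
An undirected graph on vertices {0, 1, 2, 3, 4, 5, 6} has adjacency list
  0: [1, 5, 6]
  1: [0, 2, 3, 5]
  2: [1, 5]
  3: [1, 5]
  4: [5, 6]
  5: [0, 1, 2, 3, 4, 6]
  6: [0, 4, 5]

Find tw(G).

2

A width-2 tree decomposition is:
Bags: B1 = {0, 1, 5}  B2 = {0, 5, 6}  B3 = {4, 5, 6}  B4 = {1, 2, 5}  B5 = {1, 3, 5}
Tree: B1–B2, B2–B3, B1–B4, B1–B5
Each bag holds 3 vertices, so the decomposition has width 2, which upper-bounds the treewidth. On the other hand G contains the 3-clique {0, 1, 5}. A clique must lie in a single bag of any decomposition, so no decomposition can have width below 2. The upper and lower bounds meet at 2, so that is the treewidth.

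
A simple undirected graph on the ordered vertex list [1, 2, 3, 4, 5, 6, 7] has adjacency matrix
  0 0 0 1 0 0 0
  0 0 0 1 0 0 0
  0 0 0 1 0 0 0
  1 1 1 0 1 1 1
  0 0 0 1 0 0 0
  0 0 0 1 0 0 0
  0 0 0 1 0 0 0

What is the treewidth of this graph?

1

A width-1 tree decomposition is:
Bags: B1 = {2, 4}  B2 = {4, 7}  B3 = {4, 6}  B4 = {4, 5}  B5 = {3, 4}  B6 = {1, 4}
Tree: B1–B2, B2–B3, B2–B4, B1–B5, B3–B6
The largest bag has 2 vertices, giving width 1; this decomposition certifies tw(G) ≤ 1. G has an edge, so its treewidth is at least 1. The upper and lower bounds meet at 1, so that is the treewidth.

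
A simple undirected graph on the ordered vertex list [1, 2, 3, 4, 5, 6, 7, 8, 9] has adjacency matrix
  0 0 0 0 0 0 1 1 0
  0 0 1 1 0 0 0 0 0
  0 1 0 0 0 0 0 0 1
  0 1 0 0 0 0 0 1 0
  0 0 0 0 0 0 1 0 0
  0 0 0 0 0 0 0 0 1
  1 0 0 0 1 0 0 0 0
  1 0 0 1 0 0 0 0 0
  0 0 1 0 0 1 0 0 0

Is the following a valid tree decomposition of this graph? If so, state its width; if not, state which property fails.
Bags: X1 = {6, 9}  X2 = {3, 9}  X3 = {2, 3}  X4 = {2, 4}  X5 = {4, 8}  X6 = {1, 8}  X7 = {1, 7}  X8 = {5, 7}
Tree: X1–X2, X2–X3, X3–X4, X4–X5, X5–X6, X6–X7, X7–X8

Every vertex of G appears in some bag (union = {1, 2, 3, 4, 5, 6, 7, 8, 9}); every edge is covered by a bag; and for each vertex v the set of bags containing v is connected in the bag tree. The decomposition is therefore valid. The largest bag has 2 vertices, so the width is 1.

Yes; width 1.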